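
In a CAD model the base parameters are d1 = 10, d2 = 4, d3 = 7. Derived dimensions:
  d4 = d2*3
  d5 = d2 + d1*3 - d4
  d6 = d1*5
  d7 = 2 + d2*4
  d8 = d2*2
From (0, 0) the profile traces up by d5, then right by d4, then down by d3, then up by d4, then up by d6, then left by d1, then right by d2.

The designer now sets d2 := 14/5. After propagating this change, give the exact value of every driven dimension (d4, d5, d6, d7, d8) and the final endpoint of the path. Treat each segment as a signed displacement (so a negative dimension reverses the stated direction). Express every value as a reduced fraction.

d4 = 42/5
d5 = 122/5
d6 = 50
d7 = 66/5
d8 = 28/5
endpoint = (6/5, 379/5)

Apply edit: d2 := 14/5
  d4 = d2*3 = 42/5
  d5 = d2 + d1*3 - d4 = 122/5
  d6 = d1*5 = 50
  d7 = 2 + d2*4 = 66/5
  d8 = d2*2 = 28/5
Walk from origin (0, 0):
  seg 1: up by d5 = 122/5 → (0, 122/5)
  seg 2: right by d4 = 42/5 → (42/5, 122/5)
  seg 3: down by d3 = 7 → (42/5, 87/5)
  seg 4: up by d4 = 42/5 → (42/5, 129/5)
  seg 5: up by d6 = 50 → (42/5, 379/5)
  seg 6: left by d1 = 10 → (-8/5, 379/5)
  seg 7: right by d2 = 14/5 → (6/5, 379/5)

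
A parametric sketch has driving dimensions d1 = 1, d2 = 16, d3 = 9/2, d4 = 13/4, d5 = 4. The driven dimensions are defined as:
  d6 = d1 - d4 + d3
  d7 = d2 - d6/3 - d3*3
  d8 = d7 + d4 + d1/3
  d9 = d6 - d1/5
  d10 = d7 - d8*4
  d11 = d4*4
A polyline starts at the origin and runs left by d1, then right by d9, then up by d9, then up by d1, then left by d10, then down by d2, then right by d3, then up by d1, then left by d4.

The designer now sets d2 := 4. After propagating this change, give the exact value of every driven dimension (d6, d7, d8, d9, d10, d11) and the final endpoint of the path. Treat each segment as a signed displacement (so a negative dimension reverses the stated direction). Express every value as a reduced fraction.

Apply edit: d2 := 4
  d6 = d1 - d4 + d3 = 9/4
  d7 = d2 - d6/3 - d3*3 = -41/4
  d8 = d7 + d4 + d1/3 = -20/3
  d9 = d6 - d1/5 = 41/20
  d10 = d7 - d8*4 = 197/12
  d11 = d4*4 = 13
Walk from origin (0, 0):
  seg 1: left by d1 = 1 → (-1, 0)
  seg 2: right by d9 = 41/20 → (21/20, 0)
  seg 3: up by d9 = 41/20 → (21/20, 41/20)
  seg 4: up by d1 = 1 → (21/20, 61/20)
  seg 5: left by d10 = 197/12 → (-461/30, 61/20)
  seg 6: down by d2 = 4 → (-461/30, -19/20)
  seg 7: right by d3 = 9/2 → (-163/15, -19/20)
  seg 8: up by d1 = 1 → (-163/15, 1/20)
  seg 9: left by d4 = 13/4 → (-847/60, 1/20)

d6 = 9/4
d7 = -41/4
d8 = -20/3
d9 = 41/20
d10 = 197/12
d11 = 13
endpoint = (-847/60, 1/20)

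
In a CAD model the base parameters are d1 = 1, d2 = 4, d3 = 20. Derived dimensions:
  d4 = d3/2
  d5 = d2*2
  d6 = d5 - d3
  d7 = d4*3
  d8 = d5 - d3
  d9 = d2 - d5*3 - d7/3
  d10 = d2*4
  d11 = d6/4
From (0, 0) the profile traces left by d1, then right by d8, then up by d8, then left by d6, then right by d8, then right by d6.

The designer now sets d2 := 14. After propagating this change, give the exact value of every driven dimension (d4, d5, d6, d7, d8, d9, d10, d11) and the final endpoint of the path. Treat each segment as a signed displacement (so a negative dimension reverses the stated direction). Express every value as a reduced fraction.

d4 = 10
d5 = 28
d6 = 8
d7 = 30
d8 = 8
d9 = -80
d10 = 56
d11 = 2
endpoint = (15, 8)

Apply edit: d2 := 14
  d4 = d3/2 = 10
  d5 = d2*2 = 28
  d6 = d5 - d3 = 8
  d7 = d4*3 = 30
  d8 = d5 - d3 = 8
  d9 = d2 - d5*3 - d7/3 = -80
  d10 = d2*4 = 56
  d11 = d6/4 = 2
Walk from origin (0, 0):
  seg 1: left by d1 = 1 → (-1, 0)
  seg 2: right by d8 = 8 → (7, 0)
  seg 3: up by d8 = 8 → (7, 8)
  seg 4: left by d6 = 8 → (-1, 8)
  seg 5: right by d8 = 8 → (7, 8)
  seg 6: right by d6 = 8 → (15, 8)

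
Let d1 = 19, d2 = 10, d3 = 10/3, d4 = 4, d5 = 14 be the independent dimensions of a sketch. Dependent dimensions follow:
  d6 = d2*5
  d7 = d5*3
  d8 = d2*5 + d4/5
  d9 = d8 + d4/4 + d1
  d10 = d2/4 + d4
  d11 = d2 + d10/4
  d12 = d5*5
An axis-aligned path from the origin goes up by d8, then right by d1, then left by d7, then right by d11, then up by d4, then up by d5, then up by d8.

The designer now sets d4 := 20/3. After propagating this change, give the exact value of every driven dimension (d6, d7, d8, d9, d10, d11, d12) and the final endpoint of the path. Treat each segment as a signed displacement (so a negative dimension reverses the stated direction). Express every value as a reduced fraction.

Apply edit: d4 := 20/3
  d6 = d2*5 = 50
  d7 = d5*3 = 42
  d8 = d2*5 + d4/5 = 154/3
  d9 = d8 + d4/4 + d1 = 72
  d10 = d2/4 + d4 = 55/6
  d11 = d2 + d10/4 = 295/24
  d12 = d5*5 = 70
Walk from origin (0, 0):
  seg 1: up by d8 = 154/3 → (0, 154/3)
  seg 2: right by d1 = 19 → (19, 154/3)
  seg 3: left by d7 = 42 → (-23, 154/3)
  seg 4: right by d11 = 295/24 → (-257/24, 154/3)
  seg 5: up by d4 = 20/3 → (-257/24, 58)
  seg 6: up by d5 = 14 → (-257/24, 72)
  seg 7: up by d8 = 154/3 → (-257/24, 370/3)

d6 = 50
d7 = 42
d8 = 154/3
d9 = 72
d10 = 55/6
d11 = 295/24
d12 = 70
endpoint = (-257/24, 370/3)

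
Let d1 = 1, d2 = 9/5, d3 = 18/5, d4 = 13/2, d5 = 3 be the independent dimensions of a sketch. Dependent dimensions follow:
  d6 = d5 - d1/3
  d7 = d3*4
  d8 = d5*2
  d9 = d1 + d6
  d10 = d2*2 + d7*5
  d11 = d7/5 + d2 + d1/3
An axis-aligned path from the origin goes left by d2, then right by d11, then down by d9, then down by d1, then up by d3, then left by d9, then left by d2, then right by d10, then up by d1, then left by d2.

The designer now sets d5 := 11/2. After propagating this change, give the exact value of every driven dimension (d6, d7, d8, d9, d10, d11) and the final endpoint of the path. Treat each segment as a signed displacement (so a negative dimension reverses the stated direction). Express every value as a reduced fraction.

Apply edit: d5 := 11/2
  d6 = d5 - d1/3 = 31/6
  d7 = d3*4 = 72/5
  d8 = d5*2 = 11
  d9 = d1 + d6 = 37/6
  d10 = d2*2 + d7*5 = 378/5
  d11 = d7/5 + d2 + d1/3 = 376/75
Walk from origin (0, 0):
  seg 1: left by d2 = 9/5 → (-9/5, 0)
  seg 2: right by d11 = 376/75 → (241/75, 0)
  seg 3: down by d9 = 37/6 → (241/75, -37/6)
  seg 4: down by d1 = 1 → (241/75, -43/6)
  seg 5: up by d3 = 18/5 → (241/75, -107/30)
  seg 6: left by d9 = 37/6 → (-443/150, -107/30)
  seg 7: left by d2 = 9/5 → (-713/150, -107/30)
  seg 8: right by d10 = 378/5 → (10627/150, -107/30)
  seg 9: up by d1 = 1 → (10627/150, -77/30)
  seg 10: left by d2 = 9/5 → (10357/150, -77/30)

d6 = 31/6
d7 = 72/5
d8 = 11
d9 = 37/6
d10 = 378/5
d11 = 376/75
endpoint = (10357/150, -77/30)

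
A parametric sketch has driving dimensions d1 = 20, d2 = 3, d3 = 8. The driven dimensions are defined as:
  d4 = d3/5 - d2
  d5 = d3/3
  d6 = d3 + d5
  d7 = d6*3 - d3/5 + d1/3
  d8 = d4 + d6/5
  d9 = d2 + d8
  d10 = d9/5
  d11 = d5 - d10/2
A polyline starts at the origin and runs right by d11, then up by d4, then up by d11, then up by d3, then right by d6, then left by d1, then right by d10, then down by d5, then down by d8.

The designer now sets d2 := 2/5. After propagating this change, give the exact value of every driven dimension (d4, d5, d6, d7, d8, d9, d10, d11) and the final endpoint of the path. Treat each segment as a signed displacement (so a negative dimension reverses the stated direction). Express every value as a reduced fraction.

d4 = 6/5
d5 = 8/3
d6 = 32/3
d7 = 556/15
d8 = 10/3
d9 = 56/15
d10 = 56/75
d11 = 172/75
endpoint = (-472/75, 412/75)

Apply edit: d2 := 2/5
  d4 = d3/5 - d2 = 6/5
  d5 = d3/3 = 8/3
  d6 = d3 + d5 = 32/3
  d7 = d6*3 - d3/5 + d1/3 = 556/15
  d8 = d4 + d6/5 = 10/3
  d9 = d2 + d8 = 56/15
  d10 = d9/5 = 56/75
  d11 = d5 - d10/2 = 172/75
Walk from origin (0, 0):
  seg 1: right by d11 = 172/75 → (172/75, 0)
  seg 2: up by d4 = 6/5 → (172/75, 6/5)
  seg 3: up by d11 = 172/75 → (172/75, 262/75)
  seg 4: up by d3 = 8 → (172/75, 862/75)
  seg 5: right by d6 = 32/3 → (324/25, 862/75)
  seg 6: left by d1 = 20 → (-176/25, 862/75)
  seg 7: right by d10 = 56/75 → (-472/75, 862/75)
  seg 8: down by d5 = 8/3 → (-472/75, 662/75)
  seg 9: down by d8 = 10/3 → (-472/75, 412/75)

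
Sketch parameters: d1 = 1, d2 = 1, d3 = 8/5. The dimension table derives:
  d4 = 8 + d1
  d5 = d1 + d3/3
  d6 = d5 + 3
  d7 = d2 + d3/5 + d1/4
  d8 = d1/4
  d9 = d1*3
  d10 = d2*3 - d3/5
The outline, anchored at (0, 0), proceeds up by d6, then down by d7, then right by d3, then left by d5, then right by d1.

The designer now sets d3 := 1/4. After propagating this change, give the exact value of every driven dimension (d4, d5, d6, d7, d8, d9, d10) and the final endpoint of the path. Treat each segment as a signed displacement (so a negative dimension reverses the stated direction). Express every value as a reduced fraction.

Apply edit: d3 := 1/4
  d4 = 8 + d1 = 9
  d5 = d1 + d3/3 = 13/12
  d6 = d5 + 3 = 49/12
  d7 = d2 + d3/5 + d1/4 = 13/10
  d8 = d1/4 = 1/4
  d9 = d1*3 = 3
  d10 = d2*3 - d3/5 = 59/20
Walk from origin (0, 0):
  seg 1: up by d6 = 49/12 → (0, 49/12)
  seg 2: down by d7 = 13/10 → (0, 167/60)
  seg 3: right by d3 = 1/4 → (1/4, 167/60)
  seg 4: left by d5 = 13/12 → (-5/6, 167/60)
  seg 5: right by d1 = 1 → (1/6, 167/60)

d4 = 9
d5 = 13/12
d6 = 49/12
d7 = 13/10
d8 = 1/4
d9 = 3
d10 = 59/20
endpoint = (1/6, 167/60)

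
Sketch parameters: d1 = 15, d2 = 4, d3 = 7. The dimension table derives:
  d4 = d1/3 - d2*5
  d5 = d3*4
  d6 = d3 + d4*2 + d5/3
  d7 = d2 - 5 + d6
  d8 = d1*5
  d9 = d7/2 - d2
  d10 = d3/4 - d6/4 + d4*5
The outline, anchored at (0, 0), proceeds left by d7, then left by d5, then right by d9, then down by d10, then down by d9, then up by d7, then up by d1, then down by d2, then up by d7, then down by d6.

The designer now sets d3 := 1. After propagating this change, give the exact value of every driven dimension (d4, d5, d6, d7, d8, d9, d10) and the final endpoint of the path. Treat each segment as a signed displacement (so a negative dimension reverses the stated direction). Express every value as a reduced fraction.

Apply edit: d3 := 1
  d4 = d1/3 - d2*5 = -15
  d5 = d3*4 = 4
  d6 = d3 + d4*2 + d5/3 = -83/3
  d7 = d2 - 5 + d6 = -86/3
  d8 = d1*5 = 75
  d9 = d7/2 - d2 = -55/3
  d10 = d3/4 - d6/4 + d4*5 = -407/6
Walk from origin (0, 0):
  seg 1: left by d7 = -86/3 → (86/3, 0)
  seg 2: left by d5 = 4 → (74/3, 0)
  seg 3: right by d9 = -55/3 → (19/3, 0)
  seg 4: down by d10 = -407/6 → (19/3, 407/6)
  seg 5: down by d9 = -55/3 → (19/3, 517/6)
  seg 6: up by d7 = -86/3 → (19/3, 115/2)
  seg 7: up by d1 = 15 → (19/3, 145/2)
  seg 8: down by d2 = 4 → (19/3, 137/2)
  seg 9: up by d7 = -86/3 → (19/3, 239/6)
  seg 10: down by d6 = -83/3 → (19/3, 135/2)

d4 = -15
d5 = 4
d6 = -83/3
d7 = -86/3
d8 = 75
d9 = -55/3
d10 = -407/6
endpoint = (19/3, 135/2)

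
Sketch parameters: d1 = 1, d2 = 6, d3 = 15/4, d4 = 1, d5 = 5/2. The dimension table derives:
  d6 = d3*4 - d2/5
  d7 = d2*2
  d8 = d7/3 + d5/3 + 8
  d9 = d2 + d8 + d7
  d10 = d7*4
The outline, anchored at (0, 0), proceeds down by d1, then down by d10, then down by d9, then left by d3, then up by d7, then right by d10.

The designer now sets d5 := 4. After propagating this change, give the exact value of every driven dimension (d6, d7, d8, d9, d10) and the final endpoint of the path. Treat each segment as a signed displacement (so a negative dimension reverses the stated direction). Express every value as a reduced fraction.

Apply edit: d5 := 4
  d6 = d3*4 - d2/5 = 69/5
  d7 = d2*2 = 12
  d8 = d7/3 + d5/3 + 8 = 40/3
  d9 = d2 + d8 + d7 = 94/3
  d10 = d7*4 = 48
Walk from origin (0, 0):
  seg 1: down by d1 = 1 → (0, -1)
  seg 2: down by d10 = 48 → (0, -49)
  seg 3: down by d9 = 94/3 → (0, -241/3)
  seg 4: left by d3 = 15/4 → (-15/4, -241/3)
  seg 5: up by d7 = 12 → (-15/4, -205/3)
  seg 6: right by d10 = 48 → (177/4, -205/3)

d6 = 69/5
d7 = 12
d8 = 40/3
d9 = 94/3
d10 = 48
endpoint = (177/4, -205/3)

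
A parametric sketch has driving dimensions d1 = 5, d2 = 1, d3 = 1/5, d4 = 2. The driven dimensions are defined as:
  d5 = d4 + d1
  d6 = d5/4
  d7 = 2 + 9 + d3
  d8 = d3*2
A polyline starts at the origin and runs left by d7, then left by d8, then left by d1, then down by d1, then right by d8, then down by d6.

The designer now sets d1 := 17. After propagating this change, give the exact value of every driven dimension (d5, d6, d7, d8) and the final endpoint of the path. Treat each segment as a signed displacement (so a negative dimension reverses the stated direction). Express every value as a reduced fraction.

Apply edit: d1 := 17
  d5 = d4 + d1 = 19
  d6 = d5/4 = 19/4
  d7 = 2 + 9 + d3 = 56/5
  d8 = d3*2 = 2/5
Walk from origin (0, 0):
  seg 1: left by d7 = 56/5 → (-56/5, 0)
  seg 2: left by d8 = 2/5 → (-58/5, 0)
  seg 3: left by d1 = 17 → (-143/5, 0)
  seg 4: down by d1 = 17 → (-143/5, -17)
  seg 5: right by d8 = 2/5 → (-141/5, -17)
  seg 6: down by d6 = 19/4 → (-141/5, -87/4)

d5 = 19
d6 = 19/4
d7 = 56/5
d8 = 2/5
endpoint = (-141/5, -87/4)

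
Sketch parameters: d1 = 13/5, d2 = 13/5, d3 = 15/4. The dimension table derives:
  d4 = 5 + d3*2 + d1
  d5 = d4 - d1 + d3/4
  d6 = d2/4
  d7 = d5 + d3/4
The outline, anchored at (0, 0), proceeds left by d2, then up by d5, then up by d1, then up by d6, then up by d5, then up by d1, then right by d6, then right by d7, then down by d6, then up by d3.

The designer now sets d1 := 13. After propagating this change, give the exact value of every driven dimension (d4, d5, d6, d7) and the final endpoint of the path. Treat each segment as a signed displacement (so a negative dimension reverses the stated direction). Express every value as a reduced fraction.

d4 = 51/2
d5 = 215/16
d6 = 13/20
d7 = 115/8
endpoint = (497/40, 453/8)

Apply edit: d1 := 13
  d4 = 5 + d3*2 + d1 = 51/2
  d5 = d4 - d1 + d3/4 = 215/16
  d6 = d2/4 = 13/20
  d7 = d5 + d3/4 = 115/8
Walk from origin (0, 0):
  seg 1: left by d2 = 13/5 → (-13/5, 0)
  seg 2: up by d5 = 215/16 → (-13/5, 215/16)
  seg 3: up by d1 = 13 → (-13/5, 423/16)
  seg 4: up by d6 = 13/20 → (-13/5, 2167/80)
  seg 5: up by d5 = 215/16 → (-13/5, 1621/40)
  seg 6: up by d1 = 13 → (-13/5, 2141/40)
  seg 7: right by d6 = 13/20 → (-39/20, 2141/40)
  seg 8: right by d7 = 115/8 → (497/40, 2141/40)
  seg 9: down by d6 = 13/20 → (497/40, 423/8)
  seg 10: up by d3 = 15/4 → (497/40, 453/8)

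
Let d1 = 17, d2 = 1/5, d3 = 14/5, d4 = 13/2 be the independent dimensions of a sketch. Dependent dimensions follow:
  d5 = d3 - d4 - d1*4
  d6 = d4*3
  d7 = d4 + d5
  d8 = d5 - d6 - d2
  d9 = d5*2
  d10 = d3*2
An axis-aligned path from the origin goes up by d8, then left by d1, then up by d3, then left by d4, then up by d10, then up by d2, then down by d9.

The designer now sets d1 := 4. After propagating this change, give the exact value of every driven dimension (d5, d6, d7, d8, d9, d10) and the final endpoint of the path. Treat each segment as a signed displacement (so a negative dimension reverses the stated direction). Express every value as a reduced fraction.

Apply edit: d1 := 4
  d5 = d3 - d4 - d1*4 = -197/10
  d6 = d4*3 = 39/2
  d7 = d4 + d5 = -66/5
  d8 = d5 - d6 - d2 = -197/5
  d9 = d5*2 = -197/5
  d10 = d3*2 = 28/5
Walk from origin (0, 0):
  seg 1: up by d8 = -197/5 → (0, -197/5)
  seg 2: left by d1 = 4 → (-4, -197/5)
  seg 3: up by d3 = 14/5 → (-4, -183/5)
  seg 4: left by d4 = 13/2 → (-21/2, -183/5)
  seg 5: up by d10 = 28/5 → (-21/2, -31)
  seg 6: up by d2 = 1/5 → (-21/2, -154/5)
  seg 7: down by d9 = -197/5 → (-21/2, 43/5)

d5 = -197/10
d6 = 39/2
d7 = -66/5
d8 = -197/5
d9 = -197/5
d10 = 28/5
endpoint = (-21/2, 43/5)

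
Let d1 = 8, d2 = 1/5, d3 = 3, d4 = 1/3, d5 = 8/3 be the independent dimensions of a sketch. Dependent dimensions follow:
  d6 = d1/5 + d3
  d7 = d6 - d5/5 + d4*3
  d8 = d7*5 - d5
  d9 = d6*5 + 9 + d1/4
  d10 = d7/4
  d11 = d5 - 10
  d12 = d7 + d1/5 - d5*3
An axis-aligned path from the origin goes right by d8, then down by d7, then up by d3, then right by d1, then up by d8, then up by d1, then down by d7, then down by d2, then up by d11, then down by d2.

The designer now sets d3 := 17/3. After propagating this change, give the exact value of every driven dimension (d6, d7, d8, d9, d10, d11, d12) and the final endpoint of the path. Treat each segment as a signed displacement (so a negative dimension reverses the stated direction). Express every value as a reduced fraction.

d6 = 109/15
d7 = 116/15
d8 = 36
d9 = 142/3
d10 = 29/15
d11 = -22/3
d12 = 4/3
endpoint = (44, 397/15)

Apply edit: d3 := 17/3
  d6 = d1/5 + d3 = 109/15
  d7 = d6 - d5/5 + d4*3 = 116/15
  d8 = d7*5 - d5 = 36
  d9 = d6*5 + 9 + d1/4 = 142/3
  d10 = d7/4 = 29/15
  d11 = d5 - 10 = -22/3
  d12 = d7 + d1/5 - d5*3 = 4/3
Walk from origin (0, 0):
  seg 1: right by d8 = 36 → (36, 0)
  seg 2: down by d7 = 116/15 → (36, -116/15)
  seg 3: up by d3 = 17/3 → (36, -31/15)
  seg 4: right by d1 = 8 → (44, -31/15)
  seg 5: up by d8 = 36 → (44, 509/15)
  seg 6: up by d1 = 8 → (44, 629/15)
  seg 7: down by d7 = 116/15 → (44, 171/5)
  seg 8: down by d2 = 1/5 → (44, 34)
  seg 9: up by d11 = -22/3 → (44, 80/3)
  seg 10: down by d2 = 1/5 → (44, 397/15)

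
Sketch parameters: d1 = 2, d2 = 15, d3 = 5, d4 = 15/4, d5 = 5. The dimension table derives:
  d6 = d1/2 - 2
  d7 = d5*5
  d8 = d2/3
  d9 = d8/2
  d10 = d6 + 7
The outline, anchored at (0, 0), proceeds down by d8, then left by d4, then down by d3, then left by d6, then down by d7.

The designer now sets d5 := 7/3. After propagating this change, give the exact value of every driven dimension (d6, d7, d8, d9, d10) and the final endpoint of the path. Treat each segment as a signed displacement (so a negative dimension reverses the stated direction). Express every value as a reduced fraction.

d6 = -1
d7 = 35/3
d8 = 5
d9 = 5/2
d10 = 6
endpoint = (-11/4, -65/3)

Apply edit: d5 := 7/3
  d6 = d1/2 - 2 = -1
  d7 = d5*5 = 35/3
  d8 = d2/3 = 5
  d9 = d8/2 = 5/2
  d10 = d6 + 7 = 6
Walk from origin (0, 0):
  seg 1: down by d8 = 5 → (0, -5)
  seg 2: left by d4 = 15/4 → (-15/4, -5)
  seg 3: down by d3 = 5 → (-15/4, -10)
  seg 4: left by d6 = -1 → (-11/4, -10)
  seg 5: down by d7 = 35/3 → (-11/4, -65/3)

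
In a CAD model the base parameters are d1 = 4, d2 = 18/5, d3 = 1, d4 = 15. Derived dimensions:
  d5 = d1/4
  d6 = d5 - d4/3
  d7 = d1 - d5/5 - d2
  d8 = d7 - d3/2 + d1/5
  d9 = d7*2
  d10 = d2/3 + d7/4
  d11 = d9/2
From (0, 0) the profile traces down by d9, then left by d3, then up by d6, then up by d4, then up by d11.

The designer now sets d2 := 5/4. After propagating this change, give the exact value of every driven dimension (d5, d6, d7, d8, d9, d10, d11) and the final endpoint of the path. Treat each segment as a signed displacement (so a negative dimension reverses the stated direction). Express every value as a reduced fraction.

Apply edit: d2 := 5/4
  d5 = d1/4 = 1
  d6 = d5 - d4/3 = -4
  d7 = d1 - d5/5 - d2 = 51/20
  d8 = d7 - d3/2 + d1/5 = 57/20
  d9 = d7*2 = 51/10
  d10 = d2/3 + d7/4 = 253/240
  d11 = d9/2 = 51/20
Walk from origin (0, 0):
  seg 1: down by d9 = 51/10 → (0, -51/10)
  seg 2: left by d3 = 1 → (-1, -51/10)
  seg 3: up by d6 = -4 → (-1, -91/10)
  seg 4: up by d4 = 15 → (-1, 59/10)
  seg 5: up by d11 = 51/20 → (-1, 169/20)

d5 = 1
d6 = -4
d7 = 51/20
d8 = 57/20
d9 = 51/10
d10 = 253/240
d11 = 51/20
endpoint = (-1, 169/20)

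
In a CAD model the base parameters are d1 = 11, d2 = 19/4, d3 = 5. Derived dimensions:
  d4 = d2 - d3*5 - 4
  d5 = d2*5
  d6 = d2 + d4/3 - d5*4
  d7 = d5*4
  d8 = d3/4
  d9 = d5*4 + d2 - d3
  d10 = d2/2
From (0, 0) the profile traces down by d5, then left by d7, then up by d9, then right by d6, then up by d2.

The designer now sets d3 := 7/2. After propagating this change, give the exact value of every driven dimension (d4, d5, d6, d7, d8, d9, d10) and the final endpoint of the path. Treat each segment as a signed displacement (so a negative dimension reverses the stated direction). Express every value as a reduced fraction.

d4 = -67/4
d5 = 95/4
d6 = -575/6
d7 = 95
d8 = 7/8
d9 = 385/4
d10 = 19/8
endpoint = (-1145/6, 309/4)

Apply edit: d3 := 7/2
  d4 = d2 - d3*5 - 4 = -67/4
  d5 = d2*5 = 95/4
  d6 = d2 + d4/3 - d5*4 = -575/6
  d7 = d5*4 = 95
  d8 = d3/4 = 7/8
  d9 = d5*4 + d2 - d3 = 385/4
  d10 = d2/2 = 19/8
Walk from origin (0, 0):
  seg 1: down by d5 = 95/4 → (0, -95/4)
  seg 2: left by d7 = 95 → (-95, -95/4)
  seg 3: up by d9 = 385/4 → (-95, 145/2)
  seg 4: right by d6 = -575/6 → (-1145/6, 145/2)
  seg 5: up by d2 = 19/4 → (-1145/6, 309/4)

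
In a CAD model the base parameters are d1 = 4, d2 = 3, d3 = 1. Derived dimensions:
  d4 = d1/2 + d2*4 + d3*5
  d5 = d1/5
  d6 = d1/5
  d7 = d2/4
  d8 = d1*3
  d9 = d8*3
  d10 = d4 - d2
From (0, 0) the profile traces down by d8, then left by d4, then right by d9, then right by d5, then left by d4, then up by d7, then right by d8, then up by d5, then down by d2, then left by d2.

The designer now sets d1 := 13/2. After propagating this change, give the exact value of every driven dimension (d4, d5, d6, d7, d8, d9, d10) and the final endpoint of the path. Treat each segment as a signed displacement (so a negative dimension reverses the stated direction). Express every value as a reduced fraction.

d4 = 81/4
d5 = 13/10
d6 = 13/10
d7 = 3/4
d8 = 39/2
d9 = 117/2
d10 = 69/4
endpoint = (179/5, -409/20)

Apply edit: d1 := 13/2
  d4 = d1/2 + d2*4 + d3*5 = 81/4
  d5 = d1/5 = 13/10
  d6 = d1/5 = 13/10
  d7 = d2/4 = 3/4
  d8 = d1*3 = 39/2
  d9 = d8*3 = 117/2
  d10 = d4 - d2 = 69/4
Walk from origin (0, 0):
  seg 1: down by d8 = 39/2 → (0, -39/2)
  seg 2: left by d4 = 81/4 → (-81/4, -39/2)
  seg 3: right by d9 = 117/2 → (153/4, -39/2)
  seg 4: right by d5 = 13/10 → (791/20, -39/2)
  seg 5: left by d4 = 81/4 → (193/10, -39/2)
  seg 6: up by d7 = 3/4 → (193/10, -75/4)
  seg 7: right by d8 = 39/2 → (194/5, -75/4)
  seg 8: up by d5 = 13/10 → (194/5, -349/20)
  seg 9: down by d2 = 3 → (194/5, -409/20)
  seg 10: left by d2 = 3 → (179/5, -409/20)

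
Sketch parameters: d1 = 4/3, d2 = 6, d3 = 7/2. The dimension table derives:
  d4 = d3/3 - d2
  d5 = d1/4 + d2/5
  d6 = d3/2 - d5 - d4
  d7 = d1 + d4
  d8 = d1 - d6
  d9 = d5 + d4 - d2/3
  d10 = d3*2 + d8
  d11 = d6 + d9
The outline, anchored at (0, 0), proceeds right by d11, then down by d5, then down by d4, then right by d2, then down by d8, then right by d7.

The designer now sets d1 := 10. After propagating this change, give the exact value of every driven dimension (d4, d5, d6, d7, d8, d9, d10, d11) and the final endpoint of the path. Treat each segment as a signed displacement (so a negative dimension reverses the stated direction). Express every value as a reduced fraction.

Apply edit: d1 := 10
  d4 = d3/3 - d2 = -29/6
  d5 = d1/4 + d2/5 = 37/10
  d6 = d3/2 - d5 - d4 = 173/60
  d7 = d1 + d4 = 31/6
  d8 = d1 - d6 = 427/60
  d9 = d5 + d4 - d2/3 = -47/15
  d10 = d3*2 + d8 = 847/60
  d11 = d6 + d9 = -1/4
Walk from origin (0, 0):
  seg 1: right by d11 = -1/4 → (-1/4, 0)
  seg 2: down by d5 = 37/10 → (-1/4, -37/10)
  seg 3: down by d4 = -29/6 → (-1/4, 17/15)
  seg 4: right by d2 = 6 → (23/4, 17/15)
  seg 5: down by d8 = 427/60 → (23/4, -359/60)
  seg 6: right by d7 = 31/6 → (131/12, -359/60)

d4 = -29/6
d5 = 37/10
d6 = 173/60
d7 = 31/6
d8 = 427/60
d9 = -47/15
d10 = 847/60
d11 = -1/4
endpoint = (131/12, -359/60)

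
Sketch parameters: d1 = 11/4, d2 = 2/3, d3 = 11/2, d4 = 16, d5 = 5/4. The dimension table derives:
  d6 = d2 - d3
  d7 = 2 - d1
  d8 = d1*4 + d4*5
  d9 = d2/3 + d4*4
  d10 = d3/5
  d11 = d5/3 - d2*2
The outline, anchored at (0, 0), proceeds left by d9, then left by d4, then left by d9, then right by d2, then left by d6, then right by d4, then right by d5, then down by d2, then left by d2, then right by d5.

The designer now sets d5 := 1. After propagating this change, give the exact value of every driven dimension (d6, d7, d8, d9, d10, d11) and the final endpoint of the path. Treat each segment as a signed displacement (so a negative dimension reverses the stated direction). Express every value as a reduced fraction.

d6 = -29/6
d7 = -3/4
d8 = 91
d9 = 578/9
d10 = 11/10
d11 = -1
endpoint = (-2189/18, -2/3)

Apply edit: d5 := 1
  d6 = d2 - d3 = -29/6
  d7 = 2 - d1 = -3/4
  d8 = d1*4 + d4*5 = 91
  d9 = d2/3 + d4*4 = 578/9
  d10 = d3/5 = 11/10
  d11 = d5/3 - d2*2 = -1
Walk from origin (0, 0):
  seg 1: left by d9 = 578/9 → (-578/9, 0)
  seg 2: left by d4 = 16 → (-722/9, 0)
  seg 3: left by d9 = 578/9 → (-1300/9, 0)
  seg 4: right by d2 = 2/3 → (-1294/9, 0)
  seg 5: left by d6 = -29/6 → (-2501/18, 0)
  seg 6: right by d4 = 16 → (-2213/18, 0)
  seg 7: right by d5 = 1 → (-2195/18, 0)
  seg 8: down by d2 = 2/3 → (-2195/18, -2/3)
  seg 9: left by d2 = 2/3 → (-2207/18, -2/3)
  seg 10: right by d5 = 1 → (-2189/18, -2/3)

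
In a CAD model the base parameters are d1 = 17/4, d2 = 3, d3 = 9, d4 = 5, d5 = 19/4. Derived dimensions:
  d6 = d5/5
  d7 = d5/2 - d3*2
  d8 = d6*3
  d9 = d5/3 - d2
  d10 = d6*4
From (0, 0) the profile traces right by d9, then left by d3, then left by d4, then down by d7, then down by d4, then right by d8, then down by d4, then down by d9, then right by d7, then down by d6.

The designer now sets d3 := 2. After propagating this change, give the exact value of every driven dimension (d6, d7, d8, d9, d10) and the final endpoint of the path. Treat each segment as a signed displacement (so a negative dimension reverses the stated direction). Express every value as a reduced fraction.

Apply edit: d3 := 2
  d6 = d5/5 = 19/20
  d7 = d5/2 - d3*2 = -13/8
  d8 = d6*3 = 57/20
  d9 = d5/3 - d2 = -17/12
  d10 = d6*4 = 19/5
Walk from origin (0, 0):
  seg 1: right by d9 = -17/12 → (-17/12, 0)
  seg 2: left by d3 = 2 → (-41/12, 0)
  seg 3: left by d4 = 5 → (-101/12, 0)
  seg 4: down by d7 = -13/8 → (-101/12, 13/8)
  seg 5: down by d4 = 5 → (-101/12, -27/8)
  seg 6: right by d8 = 57/20 → (-167/30, -27/8)
  seg 7: down by d4 = 5 → (-167/30, -67/8)
  seg 8: down by d9 = -17/12 → (-167/30, -167/24)
  seg 9: right by d7 = -13/8 → (-863/120, -167/24)
  seg 10: down by d6 = 19/20 → (-863/120, -949/120)

d6 = 19/20
d7 = -13/8
d8 = 57/20
d9 = -17/12
d10 = 19/5
endpoint = (-863/120, -949/120)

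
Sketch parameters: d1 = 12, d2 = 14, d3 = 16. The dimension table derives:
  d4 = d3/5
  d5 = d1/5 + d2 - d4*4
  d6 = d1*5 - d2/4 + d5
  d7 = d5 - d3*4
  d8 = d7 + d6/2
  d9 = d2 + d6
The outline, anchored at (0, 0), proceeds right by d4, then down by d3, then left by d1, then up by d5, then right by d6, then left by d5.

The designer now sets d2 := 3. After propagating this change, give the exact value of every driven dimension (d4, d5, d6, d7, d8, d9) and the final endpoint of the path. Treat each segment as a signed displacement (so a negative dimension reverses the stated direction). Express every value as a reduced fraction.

d4 = 16/5
d5 = -37/5
d6 = 1037/20
d7 = -357/5
d8 = -1819/40
d9 = 1097/20
endpoint = (1009/20, -117/5)

Apply edit: d2 := 3
  d4 = d3/5 = 16/5
  d5 = d1/5 + d2 - d4*4 = -37/5
  d6 = d1*5 - d2/4 + d5 = 1037/20
  d7 = d5 - d3*4 = -357/5
  d8 = d7 + d6/2 = -1819/40
  d9 = d2 + d6 = 1097/20
Walk from origin (0, 0):
  seg 1: right by d4 = 16/5 → (16/5, 0)
  seg 2: down by d3 = 16 → (16/5, -16)
  seg 3: left by d1 = 12 → (-44/5, -16)
  seg 4: up by d5 = -37/5 → (-44/5, -117/5)
  seg 5: right by d6 = 1037/20 → (861/20, -117/5)
  seg 6: left by d5 = -37/5 → (1009/20, -117/5)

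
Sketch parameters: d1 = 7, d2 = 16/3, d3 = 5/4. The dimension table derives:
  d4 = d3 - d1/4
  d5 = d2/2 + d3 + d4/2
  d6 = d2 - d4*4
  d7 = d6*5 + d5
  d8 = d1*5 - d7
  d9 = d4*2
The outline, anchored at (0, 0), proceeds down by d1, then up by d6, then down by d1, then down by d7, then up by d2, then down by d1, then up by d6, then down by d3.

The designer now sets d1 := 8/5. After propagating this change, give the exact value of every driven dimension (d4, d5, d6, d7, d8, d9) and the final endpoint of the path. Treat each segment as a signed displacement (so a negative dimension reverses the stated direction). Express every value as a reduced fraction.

d4 = 17/20
d5 = 521/120
d6 = 29/15
d7 = 1681/120
d8 = -721/120
d9 = 17/10
endpoint = (0, -1303/120)

Apply edit: d1 := 8/5
  d4 = d3 - d1/4 = 17/20
  d5 = d2/2 + d3 + d4/2 = 521/120
  d6 = d2 - d4*4 = 29/15
  d7 = d6*5 + d5 = 1681/120
  d8 = d1*5 - d7 = -721/120
  d9 = d4*2 = 17/10
Walk from origin (0, 0):
  seg 1: down by d1 = 8/5 → (0, -8/5)
  seg 2: up by d6 = 29/15 → (0, 1/3)
  seg 3: down by d1 = 8/5 → (0, -19/15)
  seg 4: down by d7 = 1681/120 → (0, -611/40)
  seg 5: up by d2 = 16/3 → (0, -1193/120)
  seg 6: down by d1 = 8/5 → (0, -277/24)
  seg 7: up by d6 = 29/15 → (0, -1153/120)
  seg 8: down by d3 = 5/4 → (0, -1303/120)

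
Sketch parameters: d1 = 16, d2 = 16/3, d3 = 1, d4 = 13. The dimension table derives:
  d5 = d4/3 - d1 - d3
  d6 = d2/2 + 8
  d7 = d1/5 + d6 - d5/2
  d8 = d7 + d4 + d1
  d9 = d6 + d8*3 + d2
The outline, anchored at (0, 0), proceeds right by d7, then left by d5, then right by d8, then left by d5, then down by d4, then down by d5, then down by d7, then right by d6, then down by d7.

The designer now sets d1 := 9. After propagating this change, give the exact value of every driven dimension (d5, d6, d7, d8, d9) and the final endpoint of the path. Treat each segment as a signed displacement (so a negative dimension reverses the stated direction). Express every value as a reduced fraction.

Apply edit: d1 := 9
  d5 = d4/3 - d1 - d3 = -17/3
  d6 = d2/2 + 8 = 32/3
  d7 = d1/5 + d6 - d5/2 = 153/10
  d8 = d7 + d4 + d1 = 373/10
  d9 = d6 + d8*3 + d2 = 1279/10
Walk from origin (0, 0):
  seg 1: right by d7 = 153/10 → (153/10, 0)
  seg 2: left by d5 = -17/3 → (629/30, 0)
  seg 3: right by d8 = 373/10 → (874/15, 0)
  seg 4: left by d5 = -17/3 → (959/15, 0)
  seg 5: down by d4 = 13 → (959/15, -13)
  seg 6: down by d5 = -17/3 → (959/15, -22/3)
  seg 7: down by d7 = 153/10 → (959/15, -679/30)
  seg 8: right by d6 = 32/3 → (373/5, -679/30)
  seg 9: down by d7 = 153/10 → (373/5, -569/15)

d5 = -17/3
d6 = 32/3
d7 = 153/10
d8 = 373/10
d9 = 1279/10
endpoint = (373/5, -569/15)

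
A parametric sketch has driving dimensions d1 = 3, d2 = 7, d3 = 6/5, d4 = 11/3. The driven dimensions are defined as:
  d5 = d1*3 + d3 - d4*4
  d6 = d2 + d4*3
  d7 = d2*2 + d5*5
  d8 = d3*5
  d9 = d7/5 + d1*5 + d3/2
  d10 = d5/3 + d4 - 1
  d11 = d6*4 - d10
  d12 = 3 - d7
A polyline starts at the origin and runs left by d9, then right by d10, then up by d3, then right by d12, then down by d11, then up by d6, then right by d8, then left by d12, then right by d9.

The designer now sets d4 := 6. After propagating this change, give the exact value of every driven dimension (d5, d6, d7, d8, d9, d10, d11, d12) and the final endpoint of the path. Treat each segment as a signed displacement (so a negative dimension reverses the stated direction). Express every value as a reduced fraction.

d5 = -69/5
d6 = 25
d7 = -55
d8 = 6
d9 = 23/5
d10 = 2/5
d11 = 498/5
d12 = 58
endpoint = (32/5, -367/5)

Apply edit: d4 := 6
  d5 = d1*3 + d3 - d4*4 = -69/5
  d6 = d2 + d4*3 = 25
  d7 = d2*2 + d5*5 = -55
  d8 = d3*5 = 6
  d9 = d7/5 + d1*5 + d3/2 = 23/5
  d10 = d5/3 + d4 - 1 = 2/5
  d11 = d6*4 - d10 = 498/5
  d12 = 3 - d7 = 58
Walk from origin (0, 0):
  seg 1: left by d9 = 23/5 → (-23/5, 0)
  seg 2: right by d10 = 2/5 → (-21/5, 0)
  seg 3: up by d3 = 6/5 → (-21/5, 6/5)
  seg 4: right by d12 = 58 → (269/5, 6/5)
  seg 5: down by d11 = 498/5 → (269/5, -492/5)
  seg 6: up by d6 = 25 → (269/5, -367/5)
  seg 7: right by d8 = 6 → (299/5, -367/5)
  seg 8: left by d12 = 58 → (9/5, -367/5)
  seg 9: right by d9 = 23/5 → (32/5, -367/5)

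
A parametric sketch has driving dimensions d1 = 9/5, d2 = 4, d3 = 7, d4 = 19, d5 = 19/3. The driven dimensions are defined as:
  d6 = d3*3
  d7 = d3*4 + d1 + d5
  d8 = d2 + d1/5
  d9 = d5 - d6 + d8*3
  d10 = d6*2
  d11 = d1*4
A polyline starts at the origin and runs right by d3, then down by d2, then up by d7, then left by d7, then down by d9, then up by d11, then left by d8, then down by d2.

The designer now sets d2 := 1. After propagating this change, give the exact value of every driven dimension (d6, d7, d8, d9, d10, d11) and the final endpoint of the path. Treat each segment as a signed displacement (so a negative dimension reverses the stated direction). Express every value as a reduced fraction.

d6 = 21
d7 = 542/15
d8 = 34/25
d9 = -794/75
d10 = 42
d11 = 36/5
endpoint = (-2287/75, 1298/25)

Apply edit: d2 := 1
  d6 = d3*3 = 21
  d7 = d3*4 + d1 + d5 = 542/15
  d8 = d2 + d1/5 = 34/25
  d9 = d5 - d6 + d8*3 = -794/75
  d10 = d6*2 = 42
  d11 = d1*4 = 36/5
Walk from origin (0, 0):
  seg 1: right by d3 = 7 → (7, 0)
  seg 2: down by d2 = 1 → (7, -1)
  seg 3: up by d7 = 542/15 → (7, 527/15)
  seg 4: left by d7 = 542/15 → (-437/15, 527/15)
  seg 5: down by d9 = -794/75 → (-437/15, 1143/25)
  seg 6: up by d11 = 36/5 → (-437/15, 1323/25)
  seg 7: left by d8 = 34/25 → (-2287/75, 1323/25)
  seg 8: down by d2 = 1 → (-2287/75, 1298/25)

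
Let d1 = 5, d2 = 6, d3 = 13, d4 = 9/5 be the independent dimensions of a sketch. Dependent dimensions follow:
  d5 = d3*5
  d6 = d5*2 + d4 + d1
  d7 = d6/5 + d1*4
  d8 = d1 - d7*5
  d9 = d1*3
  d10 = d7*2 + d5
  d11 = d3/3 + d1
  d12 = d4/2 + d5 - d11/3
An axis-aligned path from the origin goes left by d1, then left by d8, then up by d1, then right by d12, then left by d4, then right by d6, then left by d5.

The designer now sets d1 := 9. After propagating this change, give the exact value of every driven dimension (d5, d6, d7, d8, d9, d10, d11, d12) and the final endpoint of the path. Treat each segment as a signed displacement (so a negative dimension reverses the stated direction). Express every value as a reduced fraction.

Apply edit: d1 := 9
  d5 = d3*5 = 65
  d6 = d5*2 + d4 + d1 = 704/5
  d7 = d6/5 + d1*4 = 1604/25
  d8 = d1 - d7*5 = -1559/5
  d9 = d1*3 = 27
  d10 = d7*2 + d5 = 4833/25
  d11 = d3/3 + d1 = 40/3
  d12 = d4/2 + d5 - d11/3 = 5531/90
Walk from origin (0, 0):
  seg 1: left by d1 = 9 → (-9, 0)
  seg 2: left by d8 = -1559/5 → (1514/5, 0)
  seg 3: up by d1 = 9 → (1514/5, 9)
  seg 4: right by d12 = 5531/90 → (32783/90, 9)
  seg 5: left by d4 = 9/5 → (32621/90, 9)
  seg 6: right by d6 = 704/5 → (45293/90, 9)
  seg 7: left by d5 = 65 → (39443/90, 9)

d5 = 65
d6 = 704/5
d7 = 1604/25
d8 = -1559/5
d9 = 27
d10 = 4833/25
d11 = 40/3
d12 = 5531/90
endpoint = (39443/90, 9)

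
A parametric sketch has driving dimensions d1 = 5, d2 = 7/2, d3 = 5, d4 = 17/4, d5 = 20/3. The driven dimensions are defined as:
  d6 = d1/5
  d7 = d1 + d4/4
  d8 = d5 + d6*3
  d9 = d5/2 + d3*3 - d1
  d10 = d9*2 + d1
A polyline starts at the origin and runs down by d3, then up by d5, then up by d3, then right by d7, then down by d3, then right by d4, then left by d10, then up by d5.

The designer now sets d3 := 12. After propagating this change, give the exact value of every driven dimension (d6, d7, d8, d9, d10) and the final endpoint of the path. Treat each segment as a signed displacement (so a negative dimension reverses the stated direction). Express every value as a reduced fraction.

d6 = 1
d7 = 97/16
d8 = 29/3
d9 = 103/3
d10 = 221/3
endpoint = (-3041/48, 4/3)

Apply edit: d3 := 12
  d6 = d1/5 = 1
  d7 = d1 + d4/4 = 97/16
  d8 = d5 + d6*3 = 29/3
  d9 = d5/2 + d3*3 - d1 = 103/3
  d10 = d9*2 + d1 = 221/3
Walk from origin (0, 0):
  seg 1: down by d3 = 12 → (0, -12)
  seg 2: up by d5 = 20/3 → (0, -16/3)
  seg 3: up by d3 = 12 → (0, 20/3)
  seg 4: right by d7 = 97/16 → (97/16, 20/3)
  seg 5: down by d3 = 12 → (97/16, -16/3)
  seg 6: right by d4 = 17/4 → (165/16, -16/3)
  seg 7: left by d10 = 221/3 → (-3041/48, -16/3)
  seg 8: up by d5 = 20/3 → (-3041/48, 4/3)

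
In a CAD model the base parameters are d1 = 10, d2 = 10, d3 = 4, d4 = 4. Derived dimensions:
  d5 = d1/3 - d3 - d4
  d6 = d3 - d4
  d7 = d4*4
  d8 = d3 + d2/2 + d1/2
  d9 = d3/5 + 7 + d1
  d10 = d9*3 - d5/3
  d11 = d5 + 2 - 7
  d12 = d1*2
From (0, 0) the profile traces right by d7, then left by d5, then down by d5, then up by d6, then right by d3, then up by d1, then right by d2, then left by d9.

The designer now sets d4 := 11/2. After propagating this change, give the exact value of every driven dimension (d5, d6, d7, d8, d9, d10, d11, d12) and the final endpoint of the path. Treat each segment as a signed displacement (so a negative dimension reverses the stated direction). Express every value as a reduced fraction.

d5 = -37/6
d6 = -3/2
d7 = 22
d8 = 14
d9 = 89/5
d10 = 4991/90
d11 = -67/6
d12 = 20
endpoint = (731/30, 44/3)

Apply edit: d4 := 11/2
  d5 = d1/3 - d3 - d4 = -37/6
  d6 = d3 - d4 = -3/2
  d7 = d4*4 = 22
  d8 = d3 + d2/2 + d1/2 = 14
  d9 = d3/5 + 7 + d1 = 89/5
  d10 = d9*3 - d5/3 = 4991/90
  d11 = d5 + 2 - 7 = -67/6
  d12 = d1*2 = 20
Walk from origin (0, 0):
  seg 1: right by d7 = 22 → (22, 0)
  seg 2: left by d5 = -37/6 → (169/6, 0)
  seg 3: down by d5 = -37/6 → (169/6, 37/6)
  seg 4: up by d6 = -3/2 → (169/6, 14/3)
  seg 5: right by d3 = 4 → (193/6, 14/3)
  seg 6: up by d1 = 10 → (193/6, 44/3)
  seg 7: right by d2 = 10 → (253/6, 44/3)
  seg 8: left by d9 = 89/5 → (731/30, 44/3)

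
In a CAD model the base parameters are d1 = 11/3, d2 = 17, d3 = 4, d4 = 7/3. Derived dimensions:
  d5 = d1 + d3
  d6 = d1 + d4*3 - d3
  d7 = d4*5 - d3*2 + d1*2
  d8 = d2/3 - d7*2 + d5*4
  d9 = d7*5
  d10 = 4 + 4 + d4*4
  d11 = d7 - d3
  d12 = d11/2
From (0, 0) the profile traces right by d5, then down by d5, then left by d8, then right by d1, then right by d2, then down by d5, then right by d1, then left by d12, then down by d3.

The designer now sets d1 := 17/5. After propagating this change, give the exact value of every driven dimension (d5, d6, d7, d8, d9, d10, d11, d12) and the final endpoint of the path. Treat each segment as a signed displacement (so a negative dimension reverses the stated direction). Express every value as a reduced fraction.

d5 = 37/5
d6 = 32/5
d7 = 157/15
d8 = 43/3
d9 = 157/3
d10 = 52/3
d11 = 97/15
d12 = 97/30
endpoint = (409/30, -94/5)

Apply edit: d1 := 17/5
  d5 = d1 + d3 = 37/5
  d6 = d1 + d4*3 - d3 = 32/5
  d7 = d4*5 - d3*2 + d1*2 = 157/15
  d8 = d2/3 - d7*2 + d5*4 = 43/3
  d9 = d7*5 = 157/3
  d10 = 4 + 4 + d4*4 = 52/3
  d11 = d7 - d3 = 97/15
  d12 = d11/2 = 97/30
Walk from origin (0, 0):
  seg 1: right by d5 = 37/5 → (37/5, 0)
  seg 2: down by d5 = 37/5 → (37/5, -37/5)
  seg 3: left by d8 = 43/3 → (-104/15, -37/5)
  seg 4: right by d1 = 17/5 → (-53/15, -37/5)
  seg 5: right by d2 = 17 → (202/15, -37/5)
  seg 6: down by d5 = 37/5 → (202/15, -74/5)
  seg 7: right by d1 = 17/5 → (253/15, -74/5)
  seg 8: left by d12 = 97/30 → (409/30, -74/5)
  seg 9: down by d3 = 4 → (409/30, -94/5)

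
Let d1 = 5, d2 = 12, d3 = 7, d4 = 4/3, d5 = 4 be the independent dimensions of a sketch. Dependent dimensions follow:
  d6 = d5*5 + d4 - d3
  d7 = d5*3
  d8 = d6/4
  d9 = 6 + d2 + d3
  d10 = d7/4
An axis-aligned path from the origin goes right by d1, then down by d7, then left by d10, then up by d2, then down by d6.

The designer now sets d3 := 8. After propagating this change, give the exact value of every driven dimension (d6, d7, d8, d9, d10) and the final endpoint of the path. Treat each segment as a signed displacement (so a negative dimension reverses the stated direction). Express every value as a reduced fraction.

d6 = 40/3
d7 = 12
d8 = 10/3
d9 = 26
d10 = 3
endpoint = (2, -40/3)

Apply edit: d3 := 8
  d6 = d5*5 + d4 - d3 = 40/3
  d7 = d5*3 = 12
  d8 = d6/4 = 10/3
  d9 = 6 + d2 + d3 = 26
  d10 = d7/4 = 3
Walk from origin (0, 0):
  seg 1: right by d1 = 5 → (5, 0)
  seg 2: down by d7 = 12 → (5, -12)
  seg 3: left by d10 = 3 → (2, -12)
  seg 4: up by d2 = 12 → (2, 0)
  seg 5: down by d6 = 40/3 → (2, -40/3)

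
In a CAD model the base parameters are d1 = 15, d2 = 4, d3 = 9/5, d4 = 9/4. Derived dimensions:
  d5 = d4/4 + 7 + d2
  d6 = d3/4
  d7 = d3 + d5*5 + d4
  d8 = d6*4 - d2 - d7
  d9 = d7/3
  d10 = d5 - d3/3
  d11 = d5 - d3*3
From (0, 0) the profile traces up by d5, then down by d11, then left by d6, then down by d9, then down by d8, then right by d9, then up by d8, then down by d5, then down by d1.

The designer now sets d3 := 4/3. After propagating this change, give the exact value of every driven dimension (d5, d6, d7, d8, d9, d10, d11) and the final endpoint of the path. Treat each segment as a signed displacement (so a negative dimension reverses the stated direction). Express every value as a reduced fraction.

Apply edit: d3 := 4/3
  d5 = d4/4 + 7 + d2 = 185/16
  d6 = d3/4 = 1/3
  d7 = d3 + d5*5 + d4 = 2947/48
  d8 = d6*4 - d2 - d7 = -1025/16
  d9 = d7/3 = 2947/144
  d10 = d5 - d3/3 = 1601/144
  d11 = d5 - d3*3 = 121/16
Walk from origin (0, 0):
  seg 1: up by d5 = 185/16 → (0, 185/16)
  seg 2: down by d11 = 121/16 → (0, 4)
  seg 3: left by d6 = 1/3 → (-1/3, 4)
  seg 4: down by d9 = 2947/144 → (-1/3, -2371/144)
  seg 5: down by d8 = -1025/16 → (-1/3, 3427/72)
  seg 6: right by d9 = 2947/144 → (2899/144, 3427/72)
  seg 7: up by d8 = -1025/16 → (2899/144, -2371/144)
  seg 8: down by d5 = 185/16 → (2899/144, -1009/36)
  seg 9: down by d1 = 15 → (2899/144, -1549/36)

d5 = 185/16
d6 = 1/3
d7 = 2947/48
d8 = -1025/16
d9 = 2947/144
d10 = 1601/144
d11 = 121/16
endpoint = (2899/144, -1549/36)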